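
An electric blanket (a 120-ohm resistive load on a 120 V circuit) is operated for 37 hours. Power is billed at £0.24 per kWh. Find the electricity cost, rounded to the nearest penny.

£1.07

Power = V²/R = 120²/120 = 120 W = 0.12 kW
Energy = 0.12 kW × 37 h = 4.44 kWh
Cost = 4.44 kWh × £0.24/kWh = £1.07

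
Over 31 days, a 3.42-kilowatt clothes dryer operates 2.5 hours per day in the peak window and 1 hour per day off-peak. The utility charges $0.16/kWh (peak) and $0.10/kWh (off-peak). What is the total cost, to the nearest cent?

Peak energy = 3.42 kW × 2.5 h × 31 = 265.05 kWh
Off-peak energy = 3.42 kW × 1 h × 31 = 106.02 kWh
Cost = 265.05 × $0.16 + 106.02 × $0.10 = $42.408 + $10.602 = $53.01

$53.01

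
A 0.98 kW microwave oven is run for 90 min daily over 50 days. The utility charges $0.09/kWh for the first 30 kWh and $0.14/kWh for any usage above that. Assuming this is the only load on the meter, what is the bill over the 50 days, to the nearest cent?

Runtime = 90 min × 50 = 4500 min = 75 h
Energy = 0.98 kW × 75 h = 73.5 kWh
Tier 1 (0–30 kWh): 30 × $0.09 = $2.7
Above 30 kWh: 43.5 × $0.14 = $6.09
Bill = $8.79

$8.79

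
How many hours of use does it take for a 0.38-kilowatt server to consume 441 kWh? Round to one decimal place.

1160.5 h

Hours = 441 kWh ÷ 0.38 kW = 1160.5 h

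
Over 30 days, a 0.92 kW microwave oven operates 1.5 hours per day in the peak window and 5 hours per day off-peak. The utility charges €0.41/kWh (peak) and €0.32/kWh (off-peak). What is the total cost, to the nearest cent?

Peak energy = 0.92 kW × 1.5 h × 30 = 41.4 kWh
Off-peak energy = 0.92 kW × 5 h × 30 = 138 kWh
Cost = 41.4 × €0.41 + 138 × €0.32 = €16.974 + €44.16 = €61.13

€61.13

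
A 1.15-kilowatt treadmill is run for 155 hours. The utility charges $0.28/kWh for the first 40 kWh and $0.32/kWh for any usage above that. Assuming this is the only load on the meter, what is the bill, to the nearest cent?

$55.44

Energy = 1.15 kW × 155 h = 178.25 kWh
Tier 1 (0–40 kWh): 40 × $0.28 = $11.2
Above 40 kWh: 138.25 × $0.32 = $44.24
Bill = $55.44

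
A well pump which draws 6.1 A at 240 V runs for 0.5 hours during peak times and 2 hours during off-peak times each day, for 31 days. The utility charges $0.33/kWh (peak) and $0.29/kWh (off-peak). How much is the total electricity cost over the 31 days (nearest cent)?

$33.81

Power = 6.1 A × 240 V = 1464 W = 1.464 kW
Peak energy = 1.464 kW × 0.5 h × 31 = 22.692 kWh
Off-peak energy = 1.464 kW × 2 h × 31 = 90.768 kWh
Cost = 22.692 × $0.33 + 90.768 × $0.29 = $7.48836 + $26.32272 = $33.81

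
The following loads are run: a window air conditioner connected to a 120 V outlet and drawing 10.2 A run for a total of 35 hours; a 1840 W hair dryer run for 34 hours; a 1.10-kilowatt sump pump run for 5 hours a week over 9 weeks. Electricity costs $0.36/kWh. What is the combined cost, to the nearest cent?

window air conditioner: Power = 10.2 A × 120 V = 1224 W = 1.224 kW
window air conditioner: 1.224 kW × 35 h = 42.84 kWh
hair dryer: 1.84 kW × 34 h = 62.56 kWh
sump pump: Runtime = 5 h/week × 9 weeks = 45 h
sump pump: 1.1 kW × 45 h = 49.5 kWh
Total energy = 154.9 kWh
Cost = 154.9 × $0.36 = $55.76

$55.76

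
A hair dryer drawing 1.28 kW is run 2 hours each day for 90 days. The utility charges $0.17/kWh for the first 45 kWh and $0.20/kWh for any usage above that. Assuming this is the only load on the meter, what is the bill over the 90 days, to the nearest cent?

Runtime = 2 h/day × 90 days = 180 h
Energy = 1.28 kW × 180 h = 230.4 kWh
Tier 1 (0–45 kWh): 45 × $0.17 = $7.65
Above 45 kWh: 185.4 × $0.20 = $37.08
Bill = $44.73

$44.73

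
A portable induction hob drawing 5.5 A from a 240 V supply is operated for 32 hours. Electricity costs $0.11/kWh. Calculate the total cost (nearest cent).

Power = 5.5 A × 240 V = 1320 W = 1.32 kW
Energy = 1.32 kW × 32 h = 42.24 kWh
Cost = 42.24 kWh × $0.11/kWh = $4.65

$4.65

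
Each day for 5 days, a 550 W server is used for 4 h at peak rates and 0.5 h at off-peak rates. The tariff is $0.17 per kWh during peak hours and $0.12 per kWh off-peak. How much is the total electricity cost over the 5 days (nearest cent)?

$2.04

Peak energy = 0.55 kW × 4 h × 5 = 11 kWh
Off-peak energy = 0.55 kW × 0.5 h × 5 = 1.375 kWh
Cost = 11 × $0.17 + 1.375 × $0.12 = $1.87 + $0.165 = $2.04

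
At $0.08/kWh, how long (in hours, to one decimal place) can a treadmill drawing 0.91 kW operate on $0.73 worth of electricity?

Energy available = $0.73 ÷ $0.08/kWh = 9.125 kWh
Hours = 9.125 kWh ÷ 0.91 kW = 10.0 h

10.0 h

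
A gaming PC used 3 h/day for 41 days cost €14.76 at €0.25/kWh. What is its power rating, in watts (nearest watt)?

480 W

Energy = €14.76 ÷ €0.25/kWh = 59.04 kWh
Runtime = 3 h/day × 41 days = 123 h
Power = 59.04 kWh ÷ 123 h = 0.48 kW = 480 W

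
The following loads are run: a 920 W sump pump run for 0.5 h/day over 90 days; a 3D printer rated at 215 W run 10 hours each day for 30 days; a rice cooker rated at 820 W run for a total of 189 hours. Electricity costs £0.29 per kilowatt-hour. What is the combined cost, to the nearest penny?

sump pump: Runtime = 0.5 h/day × 90 days = 45 h
sump pump: 0.92 kW × 45 h = 41.4 kWh
3D printer: Runtime = 10 h/day × 30 days = 300 h
3D printer: 0.215 kW × 300 h = 64.5 kWh
rice cooker: 0.82 kW × 189 h = 154.98 kWh
Total energy = 260.88 kWh
Cost = 260.88 × £0.29 = £75.66

£75.66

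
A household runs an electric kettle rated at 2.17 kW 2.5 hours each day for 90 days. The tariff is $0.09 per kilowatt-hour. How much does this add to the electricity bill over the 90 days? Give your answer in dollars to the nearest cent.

$43.94

Runtime = 2.5 h/day × 90 days = 225 h
Energy = 2.17 kW × 225 h = 488.25 kWh
Cost = 488.25 kWh × $0.09/kWh = $43.94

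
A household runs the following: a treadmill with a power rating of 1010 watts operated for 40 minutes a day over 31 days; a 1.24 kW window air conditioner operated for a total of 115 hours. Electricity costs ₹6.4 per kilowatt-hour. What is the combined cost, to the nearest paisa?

₹1046.23

treadmill: Runtime = 40 min × 31 = 1240 min = 20.666666… h
treadmill: 1.01 kW × 20.666666… h = 20.873333… kWh
window air conditioner: 1.24 kW × 115 h = 142.6 kWh
Total energy = 163.473333… kWh
Cost = 163.473333… × ₹6.4 = ₹1046.23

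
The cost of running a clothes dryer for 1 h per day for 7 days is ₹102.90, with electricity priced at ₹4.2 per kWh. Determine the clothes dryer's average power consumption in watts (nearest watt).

Energy = ₹102.90 ÷ ₹4.2/kWh = 24.5 kWh
Runtime = 1 h/day × 7 days = 7 h
Power = 24.5 kWh ÷ 7 h = 3.5 kW = 3500 W

3500 W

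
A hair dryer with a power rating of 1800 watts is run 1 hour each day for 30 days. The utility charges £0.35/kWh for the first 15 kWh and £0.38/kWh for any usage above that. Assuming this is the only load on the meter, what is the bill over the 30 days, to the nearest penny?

£20.07

Runtime = 1 h/day × 30 days = 30 h
Energy = 1.8 kW × 30 h = 54 kWh
Tier 1 (0–15 kWh): 15 × £0.35 = £5.25
Above 15 kWh: 39 × £0.38 = £14.82
Bill = £20.07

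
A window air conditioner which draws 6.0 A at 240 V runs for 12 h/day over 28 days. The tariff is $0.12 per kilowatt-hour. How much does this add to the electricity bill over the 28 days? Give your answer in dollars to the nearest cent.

$58.06

Power = 6.0 A × 240 V = 1440 W = 1.44 kW
Runtime = 12 h/day × 28 days = 336 h
Energy = 1.44 kW × 336 h = 483.84 kWh
Cost = 483.84 kWh × $0.12/kWh = $58.06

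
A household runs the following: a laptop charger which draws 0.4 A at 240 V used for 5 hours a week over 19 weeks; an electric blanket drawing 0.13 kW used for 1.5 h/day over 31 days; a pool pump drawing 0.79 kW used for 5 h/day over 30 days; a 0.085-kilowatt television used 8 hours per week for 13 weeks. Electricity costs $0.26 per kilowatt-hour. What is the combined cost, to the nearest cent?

laptop charger: Power = 0.4 A × 240 V = 96 W = 0.096 kW
laptop charger: Runtime = 5 h/week × 19 weeks = 95 h
laptop charger: 0.096 kW × 95 h = 9.12 kWh
electric blanket: Runtime = 1.5 h/day × 31 days = 46.5 h
electric blanket: 0.13 kW × 46.5 h = 6.045 kWh
pool pump: Runtime = 5 h/day × 30 days = 150 h
pool pump: 0.79 kW × 150 h = 118.5 kWh
television: Runtime = 8 h/week × 13 weeks = 104 h
television: 0.085 kW × 104 h = 8.84 kWh
Total energy = 142.505 kWh
Cost = 142.505 × $0.26 = $37.05

$37.05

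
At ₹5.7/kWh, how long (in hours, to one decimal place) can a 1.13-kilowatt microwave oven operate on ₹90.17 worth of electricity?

Energy available = ₹90.17 ÷ ₹5.7/kWh = 15.8193 kWh
Hours = 15.8193 kWh ÷ 1.13 kW = 14.0 h

14.0 h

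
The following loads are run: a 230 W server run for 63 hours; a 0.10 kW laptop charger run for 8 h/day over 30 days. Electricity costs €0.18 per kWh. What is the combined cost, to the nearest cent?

€6.93

server: 0.23 kW × 63 h = 14.49 kWh
laptop charger: Runtime = 8 h/day × 30 days = 240 h
laptop charger: 0.1 kW × 240 h = 24 kWh
Total energy = 38.49 kWh
Cost = 38.49 × €0.18 = €6.93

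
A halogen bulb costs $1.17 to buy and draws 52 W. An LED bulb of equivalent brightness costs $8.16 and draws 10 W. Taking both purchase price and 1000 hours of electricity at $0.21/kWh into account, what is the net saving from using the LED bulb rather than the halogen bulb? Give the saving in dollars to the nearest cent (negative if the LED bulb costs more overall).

halogen bulb: $1.17 + (52/1000) kW × 1000 h × $0.21 = $1.17 + $10.92 = $12.09
LED bulb: $8.16 + (10/1000) kW × 1000 h × $0.21 = $8.16 + $2.1 = $10.26
Saving = $12.09 − $10.26 = $1.83

$1.83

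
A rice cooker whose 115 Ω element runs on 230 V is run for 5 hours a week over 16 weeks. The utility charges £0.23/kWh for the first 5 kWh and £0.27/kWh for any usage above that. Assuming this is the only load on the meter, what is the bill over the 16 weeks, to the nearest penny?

Power = V²/R = 230²/115 = 460 W = 0.46 kW
Runtime = 5 h/week × 16 weeks = 80 h
Energy = 0.46 kW × 80 h = 36.8 kWh
Tier 1 (0–5 kWh): 5 × £0.23 = £1.15
Above 5 kWh: 31.8 × £0.27 = £8.586
Bill = £9.74

£9.74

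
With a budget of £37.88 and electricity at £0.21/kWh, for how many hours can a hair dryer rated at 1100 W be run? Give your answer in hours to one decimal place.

164.0 h

Energy available = £37.88 ÷ £0.21/kWh = 180.381 kWh
Hours = 180.381 kWh ÷ 1.1 kW = 164.0 h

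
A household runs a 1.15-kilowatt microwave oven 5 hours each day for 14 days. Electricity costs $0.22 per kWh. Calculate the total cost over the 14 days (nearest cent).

Runtime = 5 h/day × 14 days = 70 h
Energy = 1.15 kW × 70 h = 80.5 kWh
Cost = 80.5 kWh × $0.22/kWh = $17.71

$17.71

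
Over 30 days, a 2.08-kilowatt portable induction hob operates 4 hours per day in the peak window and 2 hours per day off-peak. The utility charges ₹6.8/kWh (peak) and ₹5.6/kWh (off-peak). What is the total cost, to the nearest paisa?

Peak energy = 2.08 kW × 4 h × 30 = 249.6 kWh
Off-peak energy = 2.08 kW × 2 h × 30 = 124.8 kWh
Cost = 249.6 × ₹6.8 + 124.8 × ₹5.6 = ₹1697.28 + ₹698.88 = ₹2396.16

₹2396.16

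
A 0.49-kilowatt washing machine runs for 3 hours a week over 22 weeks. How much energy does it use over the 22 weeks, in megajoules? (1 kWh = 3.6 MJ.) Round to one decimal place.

Runtime = 3 h/week × 22 weeks = 66 h
Energy = 0.49 kW × 66 h = 32.34 kWh
= 32.34 × 3.6 MJ = 116.4 MJ

116.4 MJ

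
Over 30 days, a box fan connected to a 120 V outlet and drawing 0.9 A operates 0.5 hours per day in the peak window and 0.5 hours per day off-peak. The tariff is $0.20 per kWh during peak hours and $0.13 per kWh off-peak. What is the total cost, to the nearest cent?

$0.53

Power = 0.9 A × 120 V = 108 W = 0.108 kW
Peak energy = 0.108 kW × 0.5 h × 30 = 1.62 kWh
Off-peak energy = 0.108 kW × 0.5 h × 30 = 1.62 kWh
Cost = 1.62 × $0.20 + 1.62 × $0.13 = $0.324 + $0.2106 = $0.53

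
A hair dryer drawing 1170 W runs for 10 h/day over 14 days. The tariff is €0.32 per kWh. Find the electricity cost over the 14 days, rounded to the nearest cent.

Runtime = 10 h/day × 14 days = 140 h
Energy = 1.17 kW × 140 h = 163.8 kWh
Cost = 163.8 kWh × €0.32/kWh = €52.42

€52.42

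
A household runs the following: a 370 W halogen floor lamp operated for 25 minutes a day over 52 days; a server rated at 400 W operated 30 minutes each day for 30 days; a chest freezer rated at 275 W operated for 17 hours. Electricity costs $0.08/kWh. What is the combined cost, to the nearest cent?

$1.50

halogen floor lamp: Runtime = 25 min × 52 = 1300 min = 21.666666… h
halogen floor lamp: 0.37 kW × 21.666666… h = 8.016666… kWh
server: Runtime = 30 min × 30 = 900 min = 15 h
server: 0.4 kW × 15 h = 6 kWh
chest freezer: 0.275 kW × 17 h = 4.675 kWh
Total energy = 18.691666… kWh
Cost = 18.691666… × $0.08 = $1.50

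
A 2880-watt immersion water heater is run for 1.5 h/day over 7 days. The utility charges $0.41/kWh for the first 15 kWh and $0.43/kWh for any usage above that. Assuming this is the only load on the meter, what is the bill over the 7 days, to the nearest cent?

$12.70

Runtime = 1.5 h/day × 7 days = 10.5 h
Energy = 2.88 kW × 10.5 h = 30.24 kWh
Tier 1 (0–15 kWh): 15 × $0.41 = $6.15
Above 15 kWh: 15.24 × $0.43 = $6.5532
Bill = $12.70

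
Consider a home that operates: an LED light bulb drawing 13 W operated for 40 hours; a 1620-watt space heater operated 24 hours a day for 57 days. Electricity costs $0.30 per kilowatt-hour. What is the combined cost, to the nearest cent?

$665.00

LED light bulb: 0.013 kW × 40 h = 0.52 kWh
space heater: Runtime = 24 h × 57 = 1368 h
space heater: 1.62 kW × 1368 h = 2216.16 kWh
Total energy = 2216.68 kWh
Cost = 2216.68 × $0.30 = $665.00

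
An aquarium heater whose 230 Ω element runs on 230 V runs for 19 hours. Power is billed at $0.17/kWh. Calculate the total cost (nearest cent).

$0.74

Power = V²/R = 230²/230 = 230 W = 0.23 kW
Energy = 0.23 kW × 19 h = 4.37 kWh
Cost = 4.37 kWh × $0.17/kWh = $0.74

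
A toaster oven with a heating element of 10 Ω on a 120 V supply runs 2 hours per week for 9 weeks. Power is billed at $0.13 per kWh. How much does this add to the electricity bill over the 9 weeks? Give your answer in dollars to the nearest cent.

$3.37

Power = V²/R = 120²/10 = 1440 W = 1.44 kW
Runtime = 2 h/week × 9 weeks = 18 h
Energy = 1.44 kW × 18 h = 25.92 kWh
Cost = 25.92 kWh × $0.13/kWh = $3.37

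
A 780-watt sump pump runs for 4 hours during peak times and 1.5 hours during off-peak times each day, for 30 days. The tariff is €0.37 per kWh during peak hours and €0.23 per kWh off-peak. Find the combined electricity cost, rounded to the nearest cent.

€42.71

Peak energy = 0.78 kW × 4 h × 30 = 93.6 kWh
Off-peak energy = 0.78 kW × 1.5 h × 30 = 35.1 kWh
Cost = 93.6 × €0.37 + 35.1 × €0.23 = €34.632 + €8.073 = €42.71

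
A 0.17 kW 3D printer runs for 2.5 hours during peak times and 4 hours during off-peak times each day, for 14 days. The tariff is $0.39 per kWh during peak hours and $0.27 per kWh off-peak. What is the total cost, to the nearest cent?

$4.89

Peak energy = 0.17 kW × 2.5 h × 14 = 5.95 kWh
Off-peak energy = 0.17 kW × 4 h × 14 = 9.52 kWh
Cost = 5.95 × $0.39 + 9.52 × $0.27 = $2.3205 + $2.5704 = $4.89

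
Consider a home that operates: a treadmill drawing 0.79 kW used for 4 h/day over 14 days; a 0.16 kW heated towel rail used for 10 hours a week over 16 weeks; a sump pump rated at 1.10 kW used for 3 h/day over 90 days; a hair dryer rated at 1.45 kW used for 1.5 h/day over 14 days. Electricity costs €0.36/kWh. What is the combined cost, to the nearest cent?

treadmill: Runtime = 4 h/day × 14 days = 56 h
treadmill: 0.79 kW × 56 h = 44.24 kWh
heated towel rail: Runtime = 10 h/week × 16 weeks = 160 h
heated towel rail: 0.16 kW × 160 h = 25.6 kWh
sump pump: Runtime = 3 h/day × 90 days = 270 h
sump pump: 1.1 kW × 270 h = 297 kWh
hair dryer: Runtime = 1.5 h/day × 14 days = 21 h
hair dryer: 1.45 kW × 21 h = 30.45 kWh
Total energy = 397.29 kWh
Cost = 397.29 × €0.36 = €143.02

€143.02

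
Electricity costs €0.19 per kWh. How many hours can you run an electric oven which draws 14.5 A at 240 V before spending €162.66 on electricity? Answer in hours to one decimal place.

246.0 h

Power = 14.5 A × 240 V = 3480 W = 3.48 kW
Energy available = €162.66 ÷ €0.19/kWh = 856.1053 kWh
Hours = 856.1053 kWh ÷ 3.48 kW = 246.0 h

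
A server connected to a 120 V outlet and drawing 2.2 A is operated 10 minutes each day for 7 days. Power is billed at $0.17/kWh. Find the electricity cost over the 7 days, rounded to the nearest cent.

Power = 2.2 A × 120 V = 264 W = 0.264 kW
Runtime = 10 min × 7 = 70 min = 1.166666… h
Energy = 0.264 kW × 1.166666… h = 0.308 kWh
Cost = 0.308 kWh × $0.17/kWh = $0.05

$0.05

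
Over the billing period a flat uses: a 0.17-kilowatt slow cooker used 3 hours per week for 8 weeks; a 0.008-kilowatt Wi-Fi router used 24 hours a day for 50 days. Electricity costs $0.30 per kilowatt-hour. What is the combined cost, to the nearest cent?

$4.10

slow cooker: Runtime = 3 h/week × 8 weeks = 24 h
slow cooker: 0.17 kW × 24 h = 4.08 kWh
Wi-Fi router: Runtime = 24 h × 50 = 1200 h
Wi-Fi router: 0.008 kW × 1200 h = 9.6 kWh
Total energy = 13.68 kWh
Cost = 13.68 × $0.30 = $4.10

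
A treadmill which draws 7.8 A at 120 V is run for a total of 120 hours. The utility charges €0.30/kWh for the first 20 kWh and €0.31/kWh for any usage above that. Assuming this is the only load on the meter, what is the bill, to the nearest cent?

Power = 7.8 A × 120 V = 936 W = 0.936 kW
Energy = 0.936 kW × 120 h = 112.32 kWh
Tier 1 (0–20 kWh): 20 × €0.30 = €6
Above 20 kWh: 92.32 × €0.31 = €28.6192
Bill = €34.62

€34.62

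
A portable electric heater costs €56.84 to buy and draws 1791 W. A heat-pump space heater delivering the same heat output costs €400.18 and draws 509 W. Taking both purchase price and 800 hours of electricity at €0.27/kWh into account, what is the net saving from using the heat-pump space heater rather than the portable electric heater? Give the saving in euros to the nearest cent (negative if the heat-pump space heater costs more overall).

portable electric heater: €56.84 + (1791/1000) kW × 800 h × €0.27 = €56.84 + €386.856 = €443.696
heat-pump space heater: €400.18 + (509/1000) kW × 800 h × €0.27 = €400.18 + €109.944 = €510.124
Saving = €443.696 − €510.124 = −€66.428 → -€66.43

-€66.43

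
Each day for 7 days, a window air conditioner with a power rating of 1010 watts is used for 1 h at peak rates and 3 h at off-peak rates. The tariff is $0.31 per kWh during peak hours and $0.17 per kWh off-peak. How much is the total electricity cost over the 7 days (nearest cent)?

Peak energy = 1.01 kW × 1 h × 7 = 7.07 kWh
Off-peak energy = 1.01 kW × 3 h × 7 = 21.21 kWh
Cost = 7.07 × $0.31 + 21.21 × $0.17 = $2.1917 + $3.6057 = $5.80

$5.80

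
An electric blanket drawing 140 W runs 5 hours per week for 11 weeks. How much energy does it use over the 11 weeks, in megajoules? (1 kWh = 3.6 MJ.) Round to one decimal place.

Runtime = 5 h/week × 11 weeks = 55 h
Energy = 0.14 kW × 55 h = 7.7 kWh
= 7.7 × 3.6 MJ = 27.7 MJ

27.7 MJ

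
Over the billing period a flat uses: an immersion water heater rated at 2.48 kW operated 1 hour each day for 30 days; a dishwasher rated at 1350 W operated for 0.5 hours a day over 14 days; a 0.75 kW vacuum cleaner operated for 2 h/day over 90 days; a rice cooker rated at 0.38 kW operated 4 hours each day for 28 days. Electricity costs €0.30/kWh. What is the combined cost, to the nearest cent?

immersion water heater: Runtime = 1 h/day × 30 days = 30 h
immersion water heater: 2.48 kW × 30 h = 74.4 kWh
dishwasher: Runtime = 0.5 h/day × 14 days = 7 h
dishwasher: 1.35 kW × 7 h = 9.45 kWh
vacuum cleaner: Runtime = 2 h/day × 90 days = 180 h
vacuum cleaner: 0.75 kW × 180 h = 135 kWh
rice cooker: Runtime = 4 h/day × 28 days = 112 h
rice cooker: 0.38 kW × 112 h = 42.56 kWh
Total energy = 261.41 kWh
Cost = 261.41 × €0.30 = €78.42

€78.42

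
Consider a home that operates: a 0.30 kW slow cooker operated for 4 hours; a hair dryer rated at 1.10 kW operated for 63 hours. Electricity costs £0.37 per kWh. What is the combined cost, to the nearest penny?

£26.09

slow cooker: 0.3 kW × 4 h = 1.2 kWh
hair dryer: 1.1 kW × 63 h = 69.3 kWh
Total energy = 70.5 kWh
Cost = 70.5 × £0.37 = £26.09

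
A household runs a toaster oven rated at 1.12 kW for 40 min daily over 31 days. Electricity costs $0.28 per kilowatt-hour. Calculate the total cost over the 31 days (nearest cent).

Runtime = 40 min × 31 = 1240 min = 20.666666… h
Energy = 1.12 kW × 20.666666… h = 23.146666… kWh
Cost = 23.146666… kWh × $0.28/kWh = $6.48

$6.48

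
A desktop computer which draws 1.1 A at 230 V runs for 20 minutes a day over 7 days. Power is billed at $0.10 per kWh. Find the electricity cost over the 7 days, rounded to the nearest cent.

$0.06

Power = 1.1 A × 230 V = 253 W = 0.253 kW
Runtime = 20 min × 7 = 140 min = 2.333333… h
Energy = 0.253 kW × 2.333333… h = 0.590333… kWh
Cost = 0.590333… kWh × $0.10/kWh = $0.06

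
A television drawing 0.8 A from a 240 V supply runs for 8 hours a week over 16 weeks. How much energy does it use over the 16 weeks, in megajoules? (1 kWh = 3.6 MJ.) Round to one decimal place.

Power = 0.8 A × 240 V = 192 W = 0.192 kW
Runtime = 8 h/week × 16 weeks = 128 h
Energy = 0.192 kW × 128 h = 24.576 kWh
= 24.576 × 3.6 MJ = 88.5 MJ

88.5 MJ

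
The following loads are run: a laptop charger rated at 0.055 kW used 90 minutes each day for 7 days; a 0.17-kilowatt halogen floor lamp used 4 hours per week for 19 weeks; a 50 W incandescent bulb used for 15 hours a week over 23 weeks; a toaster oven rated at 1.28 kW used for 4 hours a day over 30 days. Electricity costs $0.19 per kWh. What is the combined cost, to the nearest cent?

laptop charger: Runtime = 90 min × 7 = 630 min = 10.5 h
laptop charger: 0.055 kW × 10.5 h = 0.5775 kWh
halogen floor lamp: Runtime = 4 h/week × 19 weeks = 76 h
halogen floor lamp: 0.17 kW × 76 h = 12.92 kWh
incandescent bulb: Runtime = 15 h/week × 23 weeks = 345 h
incandescent bulb: 0.05 kW × 345 h = 17.25 kWh
toaster oven: Runtime = 4 h/day × 30 days = 120 h
toaster oven: 1.28 kW × 120 h = 153.6 kWh
Total energy = 184.3475 kWh
Cost = 184.3475 × $0.19 = $35.03

$35.03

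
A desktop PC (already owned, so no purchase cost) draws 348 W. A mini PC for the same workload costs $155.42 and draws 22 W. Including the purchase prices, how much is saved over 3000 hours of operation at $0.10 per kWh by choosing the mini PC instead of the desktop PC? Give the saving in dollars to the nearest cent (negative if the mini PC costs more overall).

-$57.62

desktop PC: $0.00 + (348/1000) kW × 3000 h × $0.10 = $0.00 + $104.4 = $104.4
mini PC: $155.42 + (22/1000) kW × 3000 h × $0.10 = $155.42 + $6.6 = $162.02
Saving = $104.4 − $162.02 = −$57.62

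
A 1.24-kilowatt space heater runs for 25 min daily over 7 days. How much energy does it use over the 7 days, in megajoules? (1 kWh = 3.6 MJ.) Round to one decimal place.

Runtime = 25 min × 7 = 175 min = 2.916666… h
Energy = 1.24 kW × 2.916666… h = 3.616666… kWh
= 3.616666… × 3.6 MJ = 13.0 MJ

13.0 MJ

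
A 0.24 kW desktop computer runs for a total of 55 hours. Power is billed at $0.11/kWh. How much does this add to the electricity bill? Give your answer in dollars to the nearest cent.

$1.45

Energy = 0.24 kW × 55 h = 13.2 kWh
Cost = 13.2 kWh × $0.11/kWh = $1.45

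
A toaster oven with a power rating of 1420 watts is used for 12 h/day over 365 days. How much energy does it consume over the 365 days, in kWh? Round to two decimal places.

6219.60 kWh

Runtime = 12 h/day × 365 days = 4380 h
Energy = 1.42 kW × 4380 h = 6219.6 kWh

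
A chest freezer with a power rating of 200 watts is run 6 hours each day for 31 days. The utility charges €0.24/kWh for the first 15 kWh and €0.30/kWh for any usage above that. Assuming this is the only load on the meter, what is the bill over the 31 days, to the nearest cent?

€10.26

Runtime = 6 h/day × 31 days = 186 h
Energy = 0.2 kW × 186 h = 37.2 kWh
Tier 1 (0–15 kWh): 15 × €0.24 = €3.6
Above 15 kWh: 22.2 × €0.30 = €6.66
Bill = €10.26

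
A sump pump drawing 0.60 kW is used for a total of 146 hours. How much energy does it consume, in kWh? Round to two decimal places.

Energy = 0.6 kW × 146 h = 87.6 kWh

87.60 kWh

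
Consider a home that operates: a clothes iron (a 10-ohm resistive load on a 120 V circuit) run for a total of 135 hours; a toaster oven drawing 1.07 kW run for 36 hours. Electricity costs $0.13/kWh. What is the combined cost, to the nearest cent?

clothes iron: Power = V²/R = 120²/10 = 1440 W = 1.44 kW
clothes iron: 1.44 kW × 135 h = 194.4 kWh
toaster oven: 1.07 kW × 36 h = 38.52 kWh
Total energy = 232.92 kWh
Cost = 232.92 × $0.13 = $30.28

$30.28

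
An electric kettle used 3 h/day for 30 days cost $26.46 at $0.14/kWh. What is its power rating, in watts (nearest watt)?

Energy = $26.46 ÷ $0.14/kWh = 189 kWh
Runtime = 3 h/day × 30 days = 90 h
Power = 189 kWh ÷ 90 h = 2.1 kW = 2100 W

2100 W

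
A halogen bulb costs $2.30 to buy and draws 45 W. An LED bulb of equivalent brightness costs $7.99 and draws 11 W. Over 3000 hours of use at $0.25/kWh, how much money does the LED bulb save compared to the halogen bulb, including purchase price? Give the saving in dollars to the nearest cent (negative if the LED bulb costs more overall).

halogen bulb: $2.30 + (45/1000) kW × 3000 h × $0.25 = $2.30 + $33.75 = $36.05
LED bulb: $7.99 + (11/1000) kW × 3000 h × $0.25 = $7.99 + $8.25 = $16.24
Saving = $36.05 − $16.24 = $19.81

$19.81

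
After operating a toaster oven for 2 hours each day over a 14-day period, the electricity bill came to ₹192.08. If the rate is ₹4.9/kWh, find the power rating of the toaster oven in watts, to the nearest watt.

1400 W

Energy = ₹192.08 ÷ ₹4.9/kWh = 39.2 kWh
Runtime = 2 h/day × 14 days = 28 h
Power = 39.2 kWh ÷ 28 h = 1.4 kW = 1400 W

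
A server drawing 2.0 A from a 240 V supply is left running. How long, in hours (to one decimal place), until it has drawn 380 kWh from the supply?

791.7 h

Power = 2.0 A × 240 V = 480 W = 0.48 kW
Hours = 380 kWh ÷ 0.48 kW = 791.7 h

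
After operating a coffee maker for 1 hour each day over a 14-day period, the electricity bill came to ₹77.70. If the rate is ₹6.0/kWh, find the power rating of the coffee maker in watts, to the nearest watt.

925 W

Energy = ₹77.70 ÷ ₹6.0/kWh = 12.95 kWh
Runtime = 1 h/day × 14 days = 14 h
Power = 12.95 kWh ÷ 14 h = 0.925 kW = 925 W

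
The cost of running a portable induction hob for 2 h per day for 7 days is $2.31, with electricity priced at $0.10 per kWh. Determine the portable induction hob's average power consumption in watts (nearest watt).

1650 W

Energy = $2.31 ÷ $0.10/kWh = 23.1 kWh
Runtime = 2 h/day × 7 days = 14 h
Power = 23.1 kWh ÷ 14 h = 1.65 kW = 1650 W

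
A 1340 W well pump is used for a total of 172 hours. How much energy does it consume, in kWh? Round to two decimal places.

Energy = 1.34 kW × 172 h = 230.48 kWh

230.48 kWh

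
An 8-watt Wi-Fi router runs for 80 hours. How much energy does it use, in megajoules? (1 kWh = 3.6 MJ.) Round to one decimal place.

2.3 MJ

Energy = 0.008 kW × 80 h = 0.64 kWh
= 0.64 × 3.6 MJ = 2.3 MJ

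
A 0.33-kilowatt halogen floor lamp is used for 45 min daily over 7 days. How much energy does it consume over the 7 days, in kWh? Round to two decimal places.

Runtime = 45 min × 7 = 315 min = 5.25 h
Energy = 0.33 kW × 5.25 h = 1.7325 kWh ≈ 1.73 kWh

1.73 kWh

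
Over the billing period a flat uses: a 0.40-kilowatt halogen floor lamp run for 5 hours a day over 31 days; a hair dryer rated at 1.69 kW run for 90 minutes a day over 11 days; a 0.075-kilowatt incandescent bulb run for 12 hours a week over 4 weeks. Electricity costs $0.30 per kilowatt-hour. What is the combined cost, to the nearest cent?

$28.05

halogen floor lamp: Runtime = 5 h/day × 31 days = 155 h
halogen floor lamp: 0.4 kW × 155 h = 62 kWh
hair dryer: Runtime = 90 min × 11 = 990 min = 16.5 h
hair dryer: 1.69 kW × 16.5 h = 27.885 kWh
incandescent bulb: Runtime = 12 h/week × 4 weeks = 48 h
incandescent bulb: 0.075 kW × 48 h = 3.6 kWh
Total energy = 93.485 kWh
Cost = 93.485 × $0.30 = $28.05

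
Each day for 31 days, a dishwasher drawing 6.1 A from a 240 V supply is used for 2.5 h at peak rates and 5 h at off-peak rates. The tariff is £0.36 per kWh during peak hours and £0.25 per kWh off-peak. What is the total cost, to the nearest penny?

Power = 6.1 A × 240 V = 1464 W = 1.464 kW
Peak energy = 1.464 kW × 2.5 h × 31 = 113.46 kWh
Off-peak energy = 1.464 kW × 5 h × 31 = 226.92 kWh
Cost = 113.46 × £0.36 + 226.92 × £0.25 = £40.8456 + £56.73 = £97.58

£97.58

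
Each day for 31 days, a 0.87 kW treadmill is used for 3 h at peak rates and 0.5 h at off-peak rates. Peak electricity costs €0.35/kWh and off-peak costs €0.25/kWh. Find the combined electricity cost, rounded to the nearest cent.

€31.69

Peak energy = 0.87 kW × 3 h × 31 = 80.91 kWh
Off-peak energy = 0.87 kW × 0.5 h × 31 = 13.485 kWh
Cost = 80.91 × €0.35 + 13.485 × €0.25 = €28.3185 + €3.37125 = €31.69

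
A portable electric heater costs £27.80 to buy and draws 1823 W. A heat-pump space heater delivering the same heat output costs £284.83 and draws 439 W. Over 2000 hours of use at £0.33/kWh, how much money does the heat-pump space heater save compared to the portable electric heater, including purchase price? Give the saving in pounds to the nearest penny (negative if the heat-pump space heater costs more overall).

portable electric heater: £27.80 + (1823/1000) kW × 2000 h × £0.33 = £27.80 + £1203.18 = £1230.98
heat-pump space heater: £284.83 + (439/1000) kW × 2000 h × £0.33 = £284.83 + £289.74 = £574.57
Saving = £1230.98 − £574.57 = £656.41

£656.41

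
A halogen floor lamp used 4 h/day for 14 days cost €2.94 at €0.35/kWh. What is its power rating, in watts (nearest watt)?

150 W

Energy = €2.94 ÷ €0.35/kWh = 8.4 kWh
Runtime = 4 h/day × 14 days = 56 h
Power = 8.4 kWh ÷ 56 h = 0.15 kW = 150 W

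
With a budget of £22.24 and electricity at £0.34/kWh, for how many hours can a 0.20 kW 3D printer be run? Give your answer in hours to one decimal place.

327.1 h

Energy available = £22.24 ÷ £0.34/kWh = 65.4118 kWh
Hours = 65.4118 kWh ÷ 0.2 kW = 327.1 h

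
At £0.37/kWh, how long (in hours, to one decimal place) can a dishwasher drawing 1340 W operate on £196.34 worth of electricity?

Energy available = £196.34 ÷ £0.37/kWh = 530.6486 kWh
Hours = 530.6486 kWh ÷ 1.34 kW = 396.0 h

396.0 h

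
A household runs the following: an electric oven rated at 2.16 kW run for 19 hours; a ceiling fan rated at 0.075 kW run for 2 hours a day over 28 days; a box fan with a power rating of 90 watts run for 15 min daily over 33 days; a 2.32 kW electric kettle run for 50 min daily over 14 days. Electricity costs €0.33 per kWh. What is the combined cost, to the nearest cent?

electric oven: 2.16 kW × 19 h = 41.04 kWh
ceiling fan: Runtime = 2 h/day × 28 days = 56 h
ceiling fan: 0.075 kW × 56 h = 4.2 kWh
box fan: Runtime = 15 min × 33 = 495 min = 8.25 h
box fan: 0.09 kW × 8.25 h = 0.7425 kWh
electric kettle: Runtime = 50 min × 14 = 700 min = 11.666666… h
electric kettle: 2.32 kW × 11.666666… h = 27.066666… kWh
Total energy = 73.049166… kWh
Cost = 73.049166… × €0.33 = €24.11

€24.11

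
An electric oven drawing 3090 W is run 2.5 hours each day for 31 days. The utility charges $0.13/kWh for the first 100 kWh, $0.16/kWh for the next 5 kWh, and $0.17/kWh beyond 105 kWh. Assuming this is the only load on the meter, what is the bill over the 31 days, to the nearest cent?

Runtime = 2.5 h/day × 31 days = 77.5 h
Energy = 3.09 kW × 77.5 h = 239.475 kWh
Tier 1 (0–100 kWh): 100 × $0.13 = $13
Tier 2 (100–105 kWh): 5 × $0.16 = $0.8
Above 105 kWh: 134.475 × $0.17 = $22.86075
Bill = $36.66

$36.66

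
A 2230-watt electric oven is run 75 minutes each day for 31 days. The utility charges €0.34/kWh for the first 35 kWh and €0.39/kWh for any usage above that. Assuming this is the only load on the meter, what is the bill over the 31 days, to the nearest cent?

Runtime = 75 min × 31 = 2325 min = 38.75 h
Energy = 2.23 kW × 38.75 h = 86.4125 kWh
Tier 1 (0–35 kWh): 35 × €0.34 = €11.9
Above 35 kWh: 51.4125 × €0.39 = €20.050875
Bill = €31.95

€31.95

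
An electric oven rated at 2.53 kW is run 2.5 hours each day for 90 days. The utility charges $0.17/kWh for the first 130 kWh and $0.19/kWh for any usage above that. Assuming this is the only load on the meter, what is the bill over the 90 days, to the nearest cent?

Runtime = 2.5 h/day × 90 days = 225 h
Energy = 2.53 kW × 225 h = 569.25 kWh
Tier 1 (0–130 kWh): 130 × $0.17 = $22.1
Above 130 kWh: 439.25 × $0.19 = $83.4575
Bill = $105.56

$105.56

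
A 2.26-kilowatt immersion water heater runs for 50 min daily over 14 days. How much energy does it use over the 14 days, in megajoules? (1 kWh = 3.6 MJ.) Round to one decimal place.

94.9 MJ

Runtime = 50 min × 14 = 700 min = 11.666666… h
Energy = 2.26 kW × 11.666666… h = 26.366666… kWh
= 26.366666… × 3.6 MJ = 94.9 MJ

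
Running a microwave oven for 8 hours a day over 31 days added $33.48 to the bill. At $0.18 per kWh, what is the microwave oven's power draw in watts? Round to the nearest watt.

750 W

Energy = $33.48 ÷ $0.18/kWh = 186 kWh
Runtime = 8 h/day × 31 days = 248 h
Power = 186 kWh ÷ 248 h = 0.75 kW = 750 W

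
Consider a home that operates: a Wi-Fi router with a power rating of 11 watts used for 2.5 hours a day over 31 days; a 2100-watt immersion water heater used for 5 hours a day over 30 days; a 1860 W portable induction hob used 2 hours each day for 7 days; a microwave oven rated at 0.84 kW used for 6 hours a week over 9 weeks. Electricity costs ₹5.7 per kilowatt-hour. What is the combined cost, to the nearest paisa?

Wi-Fi router: Runtime = 2.5 h/day × 31 days = 77.5 h
Wi-Fi router: 0.011 kW × 77.5 h = 0.8525 kWh
immersion water heater: Runtime = 5 h/day × 30 days = 150 h
immersion water heater: 2.1 kW × 150 h = 315 kWh
portable induction hob: Runtime = 2 h/day × 7 days = 14 h
portable induction hob: 1.86 kW × 14 h = 26.04 kWh
microwave oven: Runtime = 6 h/week × 9 weeks = 54 h
microwave oven: 0.84 kW × 54 h = 45.36 kWh
Total energy = 387.2525 kWh
Cost = 387.2525 × ₹5.7 = ₹2207.34

₹2207.34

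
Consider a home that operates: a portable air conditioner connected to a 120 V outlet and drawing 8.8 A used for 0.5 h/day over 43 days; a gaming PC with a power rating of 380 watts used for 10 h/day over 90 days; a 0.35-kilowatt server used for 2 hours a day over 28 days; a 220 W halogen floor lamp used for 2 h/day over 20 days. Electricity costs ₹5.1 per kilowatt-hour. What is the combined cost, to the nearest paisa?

portable air conditioner: Power = 8.8 A × 120 V = 1056 W = 1.056 kW
portable air conditioner: Runtime = 0.5 h/day × 43 days = 21.5 h
portable air conditioner: 1.056 kW × 21.5 h = 22.704 kWh
gaming PC: Runtime = 10 h/day × 90 days = 900 h
gaming PC: 0.38 kW × 900 h = 342 kWh
server: Runtime = 2 h/day × 28 days = 56 h
server: 0.35 kW × 56 h = 19.6 kWh
halogen floor lamp: Runtime = 2 h/day × 20 days = 40 h
halogen floor lamp: 0.22 kW × 40 h = 8.8 kWh
Total energy = 393.104 kWh
Cost = 393.104 × ₹5.1 = ₹2004.83

₹2004.83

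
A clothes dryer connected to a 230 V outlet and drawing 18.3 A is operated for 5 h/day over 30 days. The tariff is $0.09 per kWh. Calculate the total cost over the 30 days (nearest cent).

Power = 18.3 A × 230 V = 4209 W = 4.209 kW
Runtime = 5 h/day × 30 days = 150 h
Energy = 4.209 kW × 150 h = 631.35 kWh
Cost = 631.35 kWh × $0.09/kWh = $56.82

$56.82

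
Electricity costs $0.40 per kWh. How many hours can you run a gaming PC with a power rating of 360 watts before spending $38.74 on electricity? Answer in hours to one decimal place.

269.0 h

Energy available = $38.74 ÷ $0.40/kWh = 96.85 kWh
Hours = 96.85 kWh ÷ 0.36 kW = 269.0 h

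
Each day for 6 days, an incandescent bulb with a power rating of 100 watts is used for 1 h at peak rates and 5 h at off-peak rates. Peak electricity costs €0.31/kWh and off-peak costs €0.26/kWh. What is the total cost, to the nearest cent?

€0.97

Peak energy = 0.1 kW × 1 h × 6 = 0.6 kWh
Off-peak energy = 0.1 kW × 5 h × 6 = 3 kWh
Cost = 0.6 × €0.31 + 3 × €0.26 = €0.186 + €0.78 = €0.97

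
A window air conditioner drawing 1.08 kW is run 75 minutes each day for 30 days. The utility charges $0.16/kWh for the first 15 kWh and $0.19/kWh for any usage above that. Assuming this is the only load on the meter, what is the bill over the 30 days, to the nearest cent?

$7.25

Runtime = 75 min × 30 = 2250 min = 37.5 h
Energy = 1.08 kW × 37.5 h = 40.5 kWh
Tier 1 (0–15 kWh): 15 × $0.16 = $2.4
Above 15 kWh: 25.5 × $0.19 = $4.845
Bill = $7.25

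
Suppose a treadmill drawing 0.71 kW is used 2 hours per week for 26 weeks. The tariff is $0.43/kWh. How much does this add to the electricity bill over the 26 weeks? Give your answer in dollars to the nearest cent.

$15.88

Runtime = 2 h/week × 26 weeks = 52 h
Energy = 0.71 kW × 52 h = 36.92 kWh
Cost = 36.92 kWh × $0.43/kWh = $15.88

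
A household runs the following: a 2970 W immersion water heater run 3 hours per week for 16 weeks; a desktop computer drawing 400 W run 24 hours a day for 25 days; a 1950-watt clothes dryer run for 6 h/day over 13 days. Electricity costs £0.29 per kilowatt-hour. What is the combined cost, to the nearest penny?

£155.05

immersion water heater: Runtime = 3 h/week × 16 weeks = 48 h
immersion water heater: 2.97 kW × 48 h = 142.56 kWh
desktop computer: Runtime = 24 h × 25 = 600 h
desktop computer: 0.4 kW × 600 h = 240 kWh
clothes dryer: Runtime = 6 h/day × 13 days = 78 h
clothes dryer: 1.95 kW × 78 h = 152.1 kWh
Total energy = 534.66 kWh
Cost = 534.66 × £0.29 = £155.05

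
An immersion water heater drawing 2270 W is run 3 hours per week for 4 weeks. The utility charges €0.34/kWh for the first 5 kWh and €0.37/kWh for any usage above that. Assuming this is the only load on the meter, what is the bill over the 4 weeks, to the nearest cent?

Runtime = 3 h/week × 4 weeks = 12 h
Energy = 2.27 kW × 12 h = 27.24 kWh
Tier 1 (0–5 kWh): 5 × €0.34 = €1.7
Above 5 kWh: 22.24 × €0.37 = €8.2288
Bill = €9.93

€9.93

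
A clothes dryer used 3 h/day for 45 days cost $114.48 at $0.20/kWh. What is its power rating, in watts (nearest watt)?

Energy = $114.48 ÷ $0.20/kWh = 572.4 kWh
Runtime = 3 h/day × 45 days = 135 h
Power = 572.4 kWh ÷ 135 h = 4.24 kW = 4240 W

4240 W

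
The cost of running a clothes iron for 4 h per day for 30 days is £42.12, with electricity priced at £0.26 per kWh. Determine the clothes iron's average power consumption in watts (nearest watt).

1350 W

Energy = £42.12 ÷ £0.26/kWh = 162 kWh
Runtime = 4 h/day × 30 days = 120 h
Power = 162 kWh ÷ 120 h = 1.35 kW = 1350 W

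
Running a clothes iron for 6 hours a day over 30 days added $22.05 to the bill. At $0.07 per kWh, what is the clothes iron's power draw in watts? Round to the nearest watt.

1750 W

Energy = $22.05 ÷ $0.07/kWh = 315 kWh
Runtime = 6 h/day × 30 days = 180 h
Power = 315 kWh ÷ 180 h = 1.75 kW = 1750 W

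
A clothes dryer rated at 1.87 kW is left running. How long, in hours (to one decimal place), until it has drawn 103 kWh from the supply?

Hours = 103 kWh ÷ 1.87 kW = 55.1 h

55.1 h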